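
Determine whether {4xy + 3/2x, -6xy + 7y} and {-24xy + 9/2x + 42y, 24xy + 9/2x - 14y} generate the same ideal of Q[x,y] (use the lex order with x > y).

Equality of ideals is decidable: compute both reduced Gröbner bases (unique for the ordering) and check whether they agree.
Buchberger on the first generating set:
f_1 = 4xy + 3/2x, LT = xy.
f_2 = -6xy + 7y, LT = xy.

S(f_1,f_2): lcm = xy. S = 3/8x + 7/6y.
  reduce S modulo (f_1, f_2):
  remainder 3/8x + 7/6y ≠ 0; add g_3 = 3/8x + 7/6y to the basis.

S(f_1,g_3): lcm = xy. S = 3/8x - 28/9y^2.
  reduce S modulo (f_1, f_2, g_3):
  remainder -28/9y^2 - 7/6y ≠ 0; add g_4 = -28/9y^2 - 7/6y to the basis.

The other S-polynomials (S(f_2,g_3), S(f_1,g_4), S(f_2,g_4), S(g_3,g_4)) all reduce to 0 modulo the current basis, so we have a Gröbner basis.
Inter-reduce: drop elements whose leading term is divisible by another's, tail-reduce, and make monic.
Reduced Gröbner basis: {x + 28/9y, y^2 + 3/8y}.

Buchberger on the second generating set:
h_1 = -24xy + 9/2x + 42y, LT = xy.
h_2 = 24xy + 9/2x - 14y, LT = xy.

S(h_1,h_2): lcm = xy. S = -3/8x - 7/6y.
  reduce S modulo (h_1, h_2):
  remainder -3/8x - 7/6y ≠ 0; add k_3 = -3/8x - 7/6y to the basis.

S(h_1,k_3): lcm = xy. S = -3/16x - 28/9y^2 - 7/4y.
  reduce S modulo (h_1, h_2, k_3):
  remainder -28/9y^2 - 7/6y ≠ 0; add k_4 = -28/9y^2 - 7/6y to the basis.

The other S-polynomials (S(h_2,k_3), S(h_1,k_4), S(h_2,k_4), S(k_3,k_4)) all reduce to 0 modulo the current basis, so we have a Gröbner basis.
Inter-reduce: drop elements whose leading term is divisible by another's, tail-reduce, and make monic.
Reduced Gröbner basis: {x + 28/9y, y^2 + 3/8y}.

Same reduced basis, so the two generating sets span the same ideal.
The choice of monomial ordering does not affect the verdict — as long as both bases are computed under the same ordering, their equality decides ideal equality.

Yes, the ideals are equal.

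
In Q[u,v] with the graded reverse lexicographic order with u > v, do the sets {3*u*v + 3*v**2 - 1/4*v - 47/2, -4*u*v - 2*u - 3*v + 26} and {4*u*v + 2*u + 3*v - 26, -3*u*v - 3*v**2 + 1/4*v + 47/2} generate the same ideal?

Since reduced Gröbner bases are canonical representatives of ideals under a given ordering, it suffices to compute and compare them.
Buchberger on the first generating set:
f_1 = 3*u*v + 3*v**2 - 1/4*v - 47/2, LT = u*v.
f_2 = -4*u*v - 2*u - 3*v + 26, LT = u*v.

S(f_1,f_2): lcm = u*v. S = v**2 - 1/2*u - 5/6*v - 4/3.
  reduce S modulo (f_1, f_2):
  remainder v**2 - 1/2*u - 5/6*v - 4/3 ≠ 0; add g_3 = v**2 - 1/2*u - 5/6*v - 4/3 to the basis.

S(f_1,g_3): lcm = u*v**2. S = v**3 + 1/2*u**2 + 5/6*u*v - 1/12*v**2 + 4/3*u - 47/6*v.
  reduce S modulo (f_1, f_2, g_3):
  remainder 1/2*u**2 + 25/24*u - 55/8*v + 29/3 ≠ 0; add g_4 = 1/2*u**2 + 25/24*u - 55/8*v + 29/3 to the basis.

The other S-polynomials (S(f_2,g_3), S(f_1,g_4), S(f_2,g_4), S(g_3,g_4)) all reduce to 0 modulo the current basis, so we have a Gröbner basis.
Inter-reduce: drop elements whose leading term is divisible by another's, tail-reduce, and make monic.
Reduced Gröbner basis: {u**2 + 25/12*u - 55/4*v + 58/3, u*v + 1/2*u + 3/4*v - 13/2, v**2 - 1/2*u - 5/6*v - 4/3}.

Buchberger on the second generating set:
h_1 = 4*u*v + 2*u + 3*v - 26, LT = u*v.
h_2 = -3*u*v - 3*v**2 + 1/4*v + 47/2, LT = u*v.

S(h_1,h_2): lcm = u*v. S = -v**2 + 1/2*u + 5/6*v + 4/3.
  reduce S modulo (h_1, h_2):
  remainder -v**2 + 1/2*u + 5/6*v + 4/3 ≠ 0; add k_3 = -v**2 + 1/2*u + 5/6*v + 4/3 to the basis.

S(h_1,k_3): lcm = u*v**2. S = 1/2*u**2 + 4/3*u*v + 3/4*v**2 + 4/3*u - 13/2*v.
  reduce S modulo (h_1, h_2, k_3):
  remainder 1/2*u**2 + 25/24*u - 55/8*v + 29/3 ≠ 0; add k_4 = 1/2*u**2 + 25/24*u - 55/8*v + 29/3 to the basis.

The other S-polynomials (S(h_2,k_3), S(h_1,k_4), S(h_2,k_4), S(k_3,k_4)) all reduce to 0 modulo the current basis, so we have a Gröbner basis.
Inter-reduce: drop elements whose leading term is divisible by another's, tail-reduce, and make monic.
Reduced Gröbner basis: {u**2 + 25/12*u - 55/4*v + 58/3, u*v + 1/2*u + 3/4*v - 13/2, v**2 - 1/2*u - 5/6*v - 4/3}.

These coincide, so the ideals are equal.

Yes, the ideals are equal.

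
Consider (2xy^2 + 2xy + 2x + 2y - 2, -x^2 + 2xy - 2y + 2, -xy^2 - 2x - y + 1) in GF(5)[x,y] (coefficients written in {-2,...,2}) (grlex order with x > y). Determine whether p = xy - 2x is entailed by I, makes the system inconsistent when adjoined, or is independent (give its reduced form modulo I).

xy - 2x lies in I (it reduces to 0).

First compute the reduced Gröbner basis of I by Buchberger's algorithm.
f_1 = 2xy^2 + 2xy + 2x + 2y - 2, LT = xy^2.
f_2 = -x^2 + 2xy - 2y + 2, LT = x^2.
f_3 = -xy^2 - 2x - y + 1, LT = xy^2.

S(f_1,f_2): lcm = x^2y^2. S = 2xy^3 + x^2y - 2y^3 + x^2 + xy + 2y^2 - x.
  leading term xy^3: subtract (y)·f_1 from 2xy^3 + x^2y - 2y^3 + x^2 + xy + 2y^2 - x → x^2y - 2xy^2 - 2y^3 + x^2 - xy - x + 2y
  leading term x^2y: subtract (-y)·f_2 from x^2y - 2xy^2 - 2y^3 + x^2 - xy - x + 2y → -2y^3 + x^2 - xy - 2y^2 - x - y
  leading term y^3: no divisor's leading term divides it; move -2y^3 to the remainder.
  leading term x^2: subtract (-1)·f_2 from x^2 - xy - 2y^2 - x - y → xy - 2y^2 - x + 2y + 2
  leading term xy: no divisor's leading term divides it; move xy to the remainder.
  leading term y^2: no divisor's leading term divides it; move -2y^2 to the remainder.
  leading term x: no divisor's leading term divides it; move -x to the remainder.
  leading term y: no divisor's leading term divides it; move 2y to the remainder.
  leading term 1: no divisor's leading term divides it; move 2 to the remainder.
  remainder -2y^3 + xy - 2y^2 - x + 2y + 2 ≠ 0; add h_4 = -2y^3 + xy - 2y^2 - x + 2y + 2 to the basis.

S(f_1,f_3): lcm = xy^2. S = xy - x.
  leading term xy: no divisor's leading term divides it; move xy to the remainder.
  leading term x: no divisor's leading term divides it; move -x to the remainder.
  remainder xy - x ≠ 0; add h_5 = xy - x to the basis.

S(f_2,f_3): lcm = x^2y^2. S = -2xy^3 + 2y^3 - 2x^2 - xy - 2y^2 + x.
  leading term xy^3: subtract (-y)·f_1 from -2xy^3 + 2y^3 - 2x^2 - xy - 2y^2 + x → 2xy^2 + 2y^3 - 2x^2 + xy + x - 2y
  leading term xy^2: subtract (1)·f_1 from 2xy^2 + 2y^3 - 2x^2 + xy + x - 2y → 2y^3 - 2x^2 - xy - x + y + 2
  leading term y^3: subtract (-1)·h_4 from 2y^3 - 2x^2 - xy - x + y + 2 → -2x^2 - 2y^2 - 2x - 2y - 1
  leading term x^2: subtract (2)·f_2 from -2x^2 - 2y^2 - 2x - 2y - 1 → xy - 2y^2 - 2x + 2y
  leading term xy: subtract (1)·h_5 from xy - 2y^2 - 2x + 2y → -2y^2 - x + 2y
  leading term y^2: no divisor's leading term divides it; move -2y^2 to the remainder.
  leading term x: no divisor's leading term divides it; move -x to the remainder.
  leading term y: no divisor's leading term divides it; move 2y to the remainder.
  remainder -2y^2 - x + 2y ≠ 0; add h_6 = -2y^2 - x + 2y to the basis.

S(f_3,h_4): lcm = xy^3. S = -2x^2y - xy^2 + 2x^2 - 2xy + y^2 + x - y.
  leading term x^2y: subtract (2y)·f_2 from -2x^2y - xy^2 + 2x^2 - 2xy + y^2 + x - y → 2x^2 - 2xy + x
  leading term x^2: subtract (-2)·f_2 from 2x^2 - 2xy + x → 2xy + x + y - 1
  leading term xy: subtract (2)·h_5 from 2xy + x + y - 1 → -2x + y - 1
  leading term x: no divisor's leading term divides it; move -2x to the remainder.
  leading term y: no divisor's leading term divides it; move y to the remainder.
  leading term 1: no divisor's leading term divides it; move -1 to the remainder.
  remainder -2x + y - 1 ≠ 0; add h_7 = -2x + y - 1 to the basis.

S(f_1,h_6): lcm = xy^2. S = 2x^2 + 2xy + x + y - 1.
  leading term x^2: subtract (-2)·f_2 from 2x^2 + 2xy + x + y - 1 → xy + x + 2y - 2
  leading term xy: subtract (1)·h_5 from xy + x + 2y - 2 → 2x + 2y - 2
  leading term x: subtract (-1)·h_7 from 2x + 2y - 2 → -2y + 2
  leading term y: no divisor's leading term divides it; move -2y to the remainder.
  leading term 1: no divisor's leading term divides it; move 2 to the remainder.
  remainder -2y + 2 ≠ 0; add h_8 = -2y + 2 to the basis.

The other S-polynomials (S(f_1,h_4), S(f_2,h_4), S(f_1,h_5), S(f_2,h_5), S(f_3,h_5), S(h_4,h_5), S(f_2,h_6), S(f_3,h_6), S(h_4,h_6), S(h_5,h_6), S(f_1,h_7), S(f_2,h_7), S(f_3,h_7), S(h_4,h_7), S(h_5,h_7), S(h_6,h_7), S(f_1,h_8), S(f_2,h_8), S(f_3,h_8), S(h_4,h_8), S(h_5,h_8), S(h_6,h_8), S(h_7,h_8)) all reduce to 0 modulo the current basis, so we have a Gröbner basis.
Inter-reduce: drop elements whose leading term is divisible by another's, tail-reduce, and make monic.
Reduced Gröbner basis: {x, y - 1}.
Label its elements g_1 = x, g_2 = y - 1.

Reduce p = xy - 2x modulo G:
  leading term xy: subtract (y)·g_1 from xy - 2x → -2x
  leading term x: subtract (-2)·g_1 from -2x → 0
  normal form = 0.
Since the normal form is 0, p ∈ I.

Ideal membership is decidable via reduction modulo a Gröbner basis.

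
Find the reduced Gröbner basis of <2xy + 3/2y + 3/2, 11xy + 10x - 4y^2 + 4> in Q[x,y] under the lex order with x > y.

G = {x - 2/5y^2 - 33/40y - 17/40, y^3 + 33/16y^2 + 47/16y + 15/8}

This is the nonlinear analogue of row-reducing a linear system.

f_1 = 2xy + 3/2y + 3/2, LT = xy.
f_2 = 11xy + 10x - 4y^2 + 4, LT = xy.

S(f_1,f_2): lcm = xy. S = -10/11x + 4/11y^2 + 3/4y + 17/44.
  leading term x: no divisor's leading term divides it; move -10/11x to the remainder.
  leading term y^2: no divisor's leading term divides it; move 4/11y^2 to the remainder.
  leading term y: no divisor's leading term divides it; move 3/4y to the remainder.
  leading term 1: no divisor's leading term divides it; move 17/44 to the remainder.
  remainder -10/11x + 4/11y^2 + 3/4y + 17/44 ≠ 0; add g_3 = -10/11x + 4/11y^2 + 3/4y + 17/44 to the basis.

S(f_1,g_3): lcm = xy. S = 2/5y^3 + 33/40y^2 + 47/40y + 3/4.
  leading term y^3: no divisor's leading term divides it; move 2/5y^3 to the remainder.
  leading term y^2: no divisor's leading term divides it; move 33/40y^2 to the remainder.
  leading term y: no divisor's leading term divides it; move 47/40y to the remainder.
  leading term 1: no divisor's leading term divides it; move 3/4 to the remainder.
  remainder 2/5y^3 + 33/40y^2 + 47/40y + 3/4 ≠ 0; add g_4 = 2/5y^3 + 33/40y^2 + 47/40y + 3/4 to the basis.

The other S-polynomials (S(f_2,g_3), S(f_1,g_4), S(f_2,g_4), S(g_3,g_4)) all reduce to 0 modulo the current basis, so we have a Gröbner basis.
Inter-reduce: drop elements whose leading term is divisible by another's, tail-reduce, and make monic.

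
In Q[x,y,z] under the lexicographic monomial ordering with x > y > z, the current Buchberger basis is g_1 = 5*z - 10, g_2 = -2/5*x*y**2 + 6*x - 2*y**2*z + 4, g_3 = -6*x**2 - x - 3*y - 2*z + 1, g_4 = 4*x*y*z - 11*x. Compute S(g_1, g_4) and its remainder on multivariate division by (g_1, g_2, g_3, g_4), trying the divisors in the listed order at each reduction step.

lcm(LM(g_1), LM(g_4)) = x*y*z.
S = (lcm/LT(g_1))·g_1 − (lcm/LT(g_4))·g_4 = -2*x*y + 11/4*x.
Reduce S modulo (g_1, g_2, g_3, g_4) in that order:
  leading term x*y: no divisor's leading term divides it; move -2*x*y to the remainder.
  leading term x: no divisor's leading term divides it; move 11/4*x to the remainder.
The remainder -2*x*y + 11/4*x is nonzero, so it would be added as the next basis element.

S(g_1, g_4) = -2*x*y + 11/4*x; remainder on division = -2*x*y + 11/4*x.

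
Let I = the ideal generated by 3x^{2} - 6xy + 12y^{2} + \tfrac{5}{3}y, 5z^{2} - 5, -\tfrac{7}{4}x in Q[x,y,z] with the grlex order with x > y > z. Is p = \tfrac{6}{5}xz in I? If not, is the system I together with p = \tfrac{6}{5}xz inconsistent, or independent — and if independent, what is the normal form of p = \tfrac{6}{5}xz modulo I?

First compute the reduced Gröbner basis of I by Buchberger's algorithm.
f_1 = 3x^{2} - 6xy + 12y^{2} + \tfrac{5}{3}y, LT = x^{2}.
f_2 = 5z^{2} - 5, LT = z^{2}.
f_3 = -\tfrac{7}{4}x, LT = x.

S(f_1,f_3): lcm = x^{2}. S = -2xy + 4y^{2} + \tfrac{5}{9}y.
  leading term xy: subtract (\tfrac{8}{7}y)·f_3 from -2xy + 4y^{2} + \tfrac{5}{9}y → 4y^{2} + \tfrac{5}{9}y
  leading term y^{2}: no divisor's leading term divides it; move 4y^{2} to the remainder.
  leading term y: no divisor's leading term divides it; move \tfrac{5}{9}y to the remainder.
  remainder 4y^{2} + \tfrac{5}{9}y ≠ 0; add h_4 = 4y^{2} + \tfrac{5}{9}y to the basis.

The other S-polynomials (S(f_1,f_2), S(f_2,f_3), S(f_1,h_4), S(f_2,h_4), S(f_3,h_4)) all reduce to 0 modulo the current basis, so we have a Gröbner basis.
Inter-reduce: drop elements whose leading term is divisible by another's, tail-reduce, and make monic.
Reduced Gröbner basis: {y^{2} + \tfrac{5}{36}y, z^{2} - 1, x}.
Label its elements g_1 = y^{2} + \tfrac{5}{36}y, g_2 = z^{2} - 1, g_3 = x.

Reduce p = \tfrac{6}{5}xz modulo G:
  leading term xz: subtract (\tfrac{6}{5}z)·g_3 from \tfrac{6}{5}xz → 0
  normal form = 0.
Since the normal form is 0, p ∈ I.

Ideal membership is decidable via reduction modulo a Gröbner basis.

\tfrac{6}{5}xz lies in I (it reduces to 0).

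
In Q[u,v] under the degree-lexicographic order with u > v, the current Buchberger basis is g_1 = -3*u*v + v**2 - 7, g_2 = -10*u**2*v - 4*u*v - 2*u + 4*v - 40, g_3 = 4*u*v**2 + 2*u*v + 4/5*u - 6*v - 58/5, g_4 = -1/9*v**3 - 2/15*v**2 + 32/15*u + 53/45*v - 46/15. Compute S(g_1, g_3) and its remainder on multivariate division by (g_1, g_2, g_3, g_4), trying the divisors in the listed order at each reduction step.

S(g_1, g_3) = -1/3*v**3 - 1/2*u*v - 1/5*u + 23/6*v + 29/10; remainder on division = 7/30*v**2 - 33/5*u + 3/10*v + 199/15.

lcm(LM(g_1), LM(g_3)) = u*v**2.
S = (lcm/LT(g_1))·g_1 − (lcm/LT(g_3))·g_3 = -1/3*v**3 - 1/2*u*v - 1/5*u + 23/6*v + 29/10.
Reduce S modulo (g_1, g_2, g_3, g_4) in that order:
  leading term v**3: subtract (3)·g_4 from -1/3*v**3 - 1/2*u*v - 1/5*u + 23/6*v + 29/10 → -1/2*u*v + 2/5*v**2 - 33/5*u + 3/10*v + 121/10
  leading term u*v: subtract (1/6)·g_1 from -1/2*u*v + 2/5*v**2 - 33/5*u + 3/10*v + 121/10 → 7/30*v**2 - 33/5*u + 3/10*v + 199/15
  leading term v**2: no divisor's leading term divides it; move 7/30*v**2 to the remainder.
  leading term u: no divisor's leading term divides it; move -33/5*u to the remainder.
  leading term v: no divisor's leading term divides it; move 3/10*v to the remainder.
  leading term 1: no divisor's leading term divides it; move 199/15 to the remainder.
The remainder 7/30*v**2 - 33/5*u + 3/10*v + 199/15 is nonzero, so it would be added as the next basis element.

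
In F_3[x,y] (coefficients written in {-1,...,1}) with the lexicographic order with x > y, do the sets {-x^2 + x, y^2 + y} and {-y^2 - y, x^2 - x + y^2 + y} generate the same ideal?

Yes, the ideals are equal.

Equality of ideals is decidable: compute both reduced Gröbner bases (unique for the ordering) and check whether they agree.
Buchberger on the first generating set:
f_1 = -x^2 + x, LT = x^2.
f_2 = y^2 + y, LT = y^2.

The S-polynomials (S(f_1,f_2)) all reduce to 0 modulo the current basis, so we have a Gröbner basis.
Inter-reduce: drop elements whose leading term is divisible by another's, tail-reduce, and make monic.
Reduced Gröbner basis: {x^2 - x, y^2 + y}.

Buchberger on the second generating set:
h_1 = -y^2 - y, LT = y^2.
h_2 = x^2 - x + y^2 + y, LT = x^2.

The S-polynomials (S(h_1,h_2)) all reduce to 0 modulo the current basis, so we have a Gröbner basis.
Inter-reduce: drop elements whose leading term is divisible by another's, tail-reduce, and make monic.
Reduced Gröbner basis: {x^2 - x, y^2 + y}.

These coincide, so the ideals are equal.
The choice of monomial ordering does not affect the verdict — as long as both bases are computed under the same ordering, their equality decides ideal equality.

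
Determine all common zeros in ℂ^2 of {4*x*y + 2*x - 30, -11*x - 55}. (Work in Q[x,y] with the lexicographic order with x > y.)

Compute a lex Gröbner basis by Buchberger's algorithm.
f_1 = 4*x*y + 2*x - 30, LT = x*y.
f_2 = -11*x - 55, LT = x.

S(f_1,f_2): lcm = x*y. S = 1/2*x - 5*y - 15/2.
  leading term x: subtract (-1/22)·f_2 from 1/2*x - 5*y - 15/2 → -5*y - 10
  leading term y: no divisor's leading term divides it; move -5*y to the remainder.
  leading term 1: no divisor's leading term divides it; move -10 to the remainder.
  remainder -5*y - 10 ≠ 0; add h_3 = -5*y - 10 to the basis.

The other S-polynomials (S(f_1,h_3), S(f_2,h_3)) all reduce to 0 modulo the current basis, so we have a Gröbner basis.
Inter-reduce: drop elements whose leading term is divisible by another's, tail-reduce, and make monic.
Reduced Gröbner basis: {x + 5, y + 2}.

Since the basis is lex-ordered, y + 2 is univariate in y. Its roots are {-2}. Back-substituting each root into the other basis elements fixes the other coordinates.
  y = -2: the earlier basis element becomes x + 5 = 0, giving x = -5 — point (-5, -2).
Check: every point annihilates each of the original generators.

{(-5, -2)}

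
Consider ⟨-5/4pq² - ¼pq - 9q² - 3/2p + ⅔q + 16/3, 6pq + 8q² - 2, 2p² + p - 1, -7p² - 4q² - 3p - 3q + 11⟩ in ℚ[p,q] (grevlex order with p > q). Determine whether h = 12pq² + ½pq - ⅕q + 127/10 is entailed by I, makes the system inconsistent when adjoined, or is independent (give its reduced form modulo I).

First compute the reduced Gröbner basis of I by Buchberger's algorithm.
f_1 = -5/4pq² - ¼pq - 9q² - 3/2p + ⅔q + 16/3, LT = pq².
f_2 = 6pq + 8q² - 2, LT = pq.
f_3 = 2p² + p - 1, LT = p².
f_4 = -7p² - 4q² - 3p - 3q + 11, LT = p².

S(f_1,f_2): lcm = pq². S = -4/3q³ + ⅕pq + 36/5q² + 6/5p - ⅕q - 64/15.
  leading term q³: no divisor's leading term divides it; move -4/3q³ to the remainder.
  leading term pq: subtract (1/30)·f_2 from ⅕pq + 36/5q² + 6/5p - ⅕q - 64/15 → 104/15q² + 6/5p - ⅕q - 21/5
  leading term q²: no divisor's leading term divides it; move 104/15q² to the remainder.
  leading term p: no divisor's leading term divides it; move 6/5p to the remainder.
  leading term q: no divisor's leading term divides it; move -⅕q to the remainder.
  leading term 1: no divisor's leading term divides it; move -21/5 to the remainder.
  remainder -4/3q³ + 104/15q² + 6/5p - ⅕q - 21/5 ≠ 0; add k_5 = -4/3q³ + 104/15q² + 6/5p - ⅕q - 21/5 to the basis.

S(f_1,f_3): lcm = p²q². S = ⅕p²q + 67/10pq² + 6/5p² - 8/15pq + ½q² - 64/15p.
  leading term p²q: subtract (1/30p)·f_2 from ⅕p²q + 67/10pq² + 6/5p² - 8/15pq + ½q² - 64/15p → 193/30pq² + 6/5p² - 8/15pq + ½q² - 21/5p
  leading term pq²: subtract (-386/75)·f_1 from 193/30pq² + 6/5p² - 8/15pq + ½q² - 21/5p → 6/5p² - 91/50pq - 2291/50q² - 298/25p + 772/225q + 6176/225
  leading term p²: subtract (⅗)·f_3 from 6/5p² - 91/50pq - 2291/50q² - 298/25p + 772/225q + 6176/225 → -91/50pq - 2291/50q² - 313/25p + 772/225q + 6311/225
  leading term pq: subtract (-91/300)·f_2 from -91/50pq - 2291/50q² - 313/25p + 772/225q + 6311/225 → -6509/150q² - 313/25p + 772/225q + 12349/450
  leading term q²: no divisor's leading term divides it; move -6509/150q² to the remainder.
  leading term p: no divisor's leading term divides it; move -313/25p to the remainder.
  leading term q: no divisor's leading term divides it; move 772/225q to the remainder.
  leading term 1: no divisor's leading term divides it; move 12349/450 to the remainder.
  remainder -6509/150q² - 313/25p + 772/225q + 12349/450 ≠ 0; add k_6 = -6509/150q² - 313/25p + 772/225q + 12349/450 to the basis.

S(f_1,f_4): lcm = p²q². S = -4/7q⁴ + ⅕p²q + 237/35pq² - 3/7q³ + 6/5p² - 8/15pq + 11/7q² - 64/15p.
  leading term q⁴: subtract (3/7q)·k_5 from -4/7q⁴ + ⅕p²q + 237/35pq² - 3/7q³ + 6/5p² - 8/15pq + 11/7q² - 64/15p → ⅕p²q + 237/35pq² - 17/5q³ + 6/5p² - 22/21pq + 58/35q² - 64/15p + 9/5q
  leading term p²q: subtract (1/30p)·f_2 from ⅕p²q + 237/35pq² - 17/5q³ + 6/5p² - 22/21pq + 58/35q² - 64/15p + 9/5q → 683/105pq² - 17/5q³ + 6/5p² - 22/21pq + 58/35q² - 21/5p + 9/5q
  leading term pq²: subtract (-2732/525)·f_1 from 683/105pq² - 17/5q³ + 6/5p² - 22/21pq + 58/35q² - 21/5p + 9/5q → -17/5q³ + 6/5p² - 411/175pq - 7906/175q² - 2101/175p + 8299/1575q + 43712/1575
  leading term q³: subtract (51/20)·k_5 from -17/5q³ + 6/5p² - 411/175pq - 7906/175q² - 2101/175p + 8299/1575q + 43712/1575 → 6/5p² - 411/175pq - 440/7q² - 5273/350p + 36409/6300q + 242321/6300
  leading term p²: subtract (⅗)·f_3 from 6/5p² - 411/175pq - 440/7q² - 5273/350p + 36409/6300q + 242321/6300 → -411/175pq - 440/7q² - 5483/350p + 36409/6300q + 246101/6300
  leading term pq: subtract (-137/350)·f_2 from -411/175pq - 440/7q² - 5483/350p + 36409/6300q + 246101/6300 → -10452/175q² - 5483/350p + 36409/6300q + 241169/6300
  leading term q²: subtract (62712/45563)·k_6 from -10452/175q² - 5483/350p + 36409/6300q + 241169/6300 → 713773/455630p + 1733261/1640268q + 4181609/8201340
  leading term p: no divisor's leading term divides it; move 713773/455630p to the remainder.
  leading term q: no divisor's leading term divides it; move 1733261/1640268q to the remainder.
  leading term 1: no divisor's leading term divides it; move 4181609/8201340 to the remainder.
  remainder 713773/455630p + 1733261/1640268q + 4181609/8201340 ≠ 0; add k_7 = 713773/455630p + 1733261/1640268q + 4181609/8201340 to the basis.

S(f_2,f_3): lcm = p²q. S = 4/3pq² - ½pq - ⅓p + ½q.
  leading term pq²: subtract (-16/15)·f_1 from 4/3pq² - ½pq - ⅓p + ½q → -23/30pq - 48/5q² - 29/15p + 109/90q + 256/45
  leading term pq: subtract (-23/180)·f_2 from -23/30pq - 48/5q² - 29/15p + 109/90q + 256/45 → -386/45q² - 29/15p + 109/90q + 163/30
  leading term q²: subtract (3860/19527)·k_6 from -386/45q² - 29/15p + 109/90q + 163/30 → 3525/6509p + 187295/351486q + 3055/351486
  leading term p: subtract (246750/713773)·k_7 from 3525/6509p + 187295/351486q + 3055/351486 → 3229370/19271871q - 3229370/19271871
  leading term q: no divisor's leading term divides it; move 3229370/19271871q to the remainder.
  leading term 1: no divisor's leading term divides it; move -3229370/19271871 to the remainder.
  remainder 3229370/19271871q - 3229370/19271871 ≠ 0; add k_8 = 3229370/19271871q - 3229370/19271871 to the basis.

The other S-polynomials (S(f_2,f_4), S(f_3,f_4), S(f_1,k_5), S(f_2,k_5), S(f_3,k_5), S(f_4,k_5), S(f_1,k_6), S(f_2,k_6), S(f_3,k_6), S(f_4,k_6), S(k_5,k_6), S(f_1,k_7), S(f_2,k_7), S(f_3,k_7), S(f_4,k_7), S(k_5,k_7), S(k_6,k_7), S(f_1,k_8), S(f_2,k_8), S(f_3,k_8), S(f_4,k_8), S(k_5,k_8), S(k_6,k_8), S(k_7,k_8)) all reduce to 0 modulo the current basis, so we have a Gröbner basis.
Inter-reduce: drop elements whose leading term is divisible by another's, tail-reduce, and make monic.
Reduced Gröbner basis: {p + 1, q - 1}.
Label its elements g_1 = p + 1, g_2 = q - 1.

Reduce h = 12pq² + ½pq - ⅕q + 127/10 modulo G:
  leading term pq²: subtract (12q²)·g_1 from 12pq² + ½pq - ⅕q + 127/10 → ½pq - 12q² - ⅕q + 127/10
  leading term pq: subtract (½q)·g_1 from ½pq - 12q² - ⅕q + 127/10 → -12q² - 7/10q + 127/10
  leading term q²: subtract (-12q)·g_2 from -12q² - 7/10q + 127/10 → -127/10q + 127/10
  leading term q: subtract (-127/10)·g_2 from -127/10q + 127/10 → 0
  normal form = 0.
Since the normal form is 0, h ∈ I.

Ideal membership is decidable via reduction modulo a Gröbner basis.

12pq² + ½pq - ⅕q + 127/10 lies in I (it reduces to 0).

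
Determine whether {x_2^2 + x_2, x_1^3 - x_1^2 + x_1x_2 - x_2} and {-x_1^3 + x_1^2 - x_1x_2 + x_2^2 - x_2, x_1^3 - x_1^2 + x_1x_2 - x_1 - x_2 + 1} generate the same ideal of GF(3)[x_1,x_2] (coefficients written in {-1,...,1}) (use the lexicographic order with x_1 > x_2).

Equality of ideals is decidable: compute both reduced Gröbner bases (unique for the ordering) and check whether they agree.
Buchberger on the first generating set:
f_1 = x_2^2 + x_2, LT = x_2^2.
f_2 = x_1^3 - x_1^2 + x_1x_2 - x_2, LT = x_1^3.

The S-polynomials (S(f_1,f_2)) all reduce to 0 modulo the current basis, so we have a Gröbner basis.
Inter-reduce: drop elements whose leading term is divisible by another's, tail-reduce, and make monic.
Reduced Gröbner basis: {x_1^3 - x_1^2 + x_1x_2 - x_2, x_2^2 + x_2}.

Buchberger on the second generating set:
h_1 = -x_1^3 + x_1^2 - x_1x_2 + x_2^2 - x_2, LT = x_1^3.
h_2 = x_1^3 - x_1^2 + x_1x_2 - x_1 - x_2 + 1, LT = x_1^3.

S(h_1,h_2): lcm = x_1^3. S = x_1 - x_2^2 - x_2 - 1.
  reduce S modulo (h_1, h_2):
  remainder x_1 - x_2^2 - x_2 - 1 ≠ 0; add k_3 = x_1 - x_2^2 - x_2 - 1 to the basis.

S(h_1,k_3): lcm = x_1^3. S = x_1^2x_2^2 + x_1^2x_2 + x_1x_2 - x_2^2 + x_2.
  reduce S modulo (h_1, h_2, k_3):
  remainder x_2^6 - x_2^4 ≠ 0; add k_4 = x_2^6 - x_2^4 to the basis.

The other S-polynomials (S(h_2,k_3), S(h_1,k_4), S(h_2,k_4), S(k_3,k_4)) all reduce to 0 modulo the current basis, so we have a Gröbner basis.
Inter-reduce: drop elements whose leading term is divisible by another's, tail-reduce, and make monic.
Reduced Gröbner basis: {x_1 - x_2^2 - x_2 - 1, x_2^6 - x_2^4}.

The bases are distinct; the ideals are different.

No, the ideals differ.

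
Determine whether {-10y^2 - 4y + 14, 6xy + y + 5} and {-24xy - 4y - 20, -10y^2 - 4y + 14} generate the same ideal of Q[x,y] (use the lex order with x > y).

Since reduced Gröbner bases are canonical representatives of ideals under a given ordering, it suffices to compute and compare them.
Buchberger on the first generating set:
f_1 = -10y^2 - 4y + 14, LT = y^2.
f_2 = 6xy + y + 5, LT = xy.

S(f_1,f_2): lcm = xy^2. S = 2/5xy - 7/5x - 1/6y^2 - 5/6y.
  leading term xy: subtract (1/15)·f_2 from 2/5xy - 7/5x - 1/6y^2 - 5/6y → -7/5x - 1/6y^2 - 9/10y - 1/3
  leading term x: no divisor's leading term divides it; move -7/5x to the remainder.
  leading term y^2: subtract (1/60)·f_1 from -1/6y^2 - 9/10y - 1/3 → -5/6y - 17/30
  leading term y: no divisor's leading term divides it; move -5/6y to the remainder.
  leading term 1: no divisor's leading term divides it; move -17/30 to the remainder.
  remainder -7/5x - 5/6y - 17/30 ≠ 0; add g_3 = -7/5x - 5/6y - 17/30 to the basis.

The other S-polynomials (S(f_1,g_3), S(f_2,g_3)) all reduce to 0 modulo the current basis, so we have a Gröbner basis.
Inter-reduce: drop elements whose leading term is divisible by another's, tail-reduce, and make monic.
Reduced Gröbner basis: {x + 25/42y + 17/42, y^2 + 2/5y - 7/5}.

Buchberger on the second generating set:
h_1 = -24xy - 4y - 20, LT = xy.
h_2 = -10y^2 - 4y + 14, LT = y^2.

S(h_1,h_2): lcm = xy^2. S = -2/5xy + 7/5x + 1/6y^2 + 5/6y.
  leading term xy: subtract (1/60)·h_1 from -2/5xy + 7/5x + 1/6y^2 + 5/6y → 7/5x + 1/6y^2 + 9/10y + 1/3
  leading term x: no divisor's leading term divides it; move 7/5x to the remainder.
  leading term y^2: subtract (-1/60)·h_2 from 1/6y^2 + 9/10y + 1/3 → 5/6y + 17/30
  leading term y: no divisor's leading term divides it; move 5/6y to the remainder.
  leading term 1: no divisor's leading term divides it; move 17/30 to the remainder.
  remainder 7/5x + 5/6y + 17/30 ≠ 0; add k_3 = 7/5x + 5/6y + 17/30 to the basis.

The other S-polynomials (S(h_1,k_3), S(h_2,k_3)) all reduce to 0 modulo the current basis, so we have a Gröbner basis.
Inter-reduce: drop elements whose leading term is divisible by another's, tail-reduce, and make monic.
Reduced Gröbner basis: {x + 25/42y + 17/42, y^2 + 2/5y - 7/5}.

These coincide, so the ideals are equal.
The same test decides containment: I ⊆ J iff every generator of I reduces to 0 modulo a Gröbner basis of J.

Yes, the ideals are equal.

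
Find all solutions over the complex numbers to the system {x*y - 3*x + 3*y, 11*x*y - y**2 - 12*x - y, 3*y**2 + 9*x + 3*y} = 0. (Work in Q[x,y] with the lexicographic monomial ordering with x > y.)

{(0, 0)}

Compute a lex Gröbner basis by Buchberger's algorithm.
f_1 = x*y - 3*x + 3*y, LT = x*y.
f_2 = 11*x*y - 12*x - y**2 - y, LT = x*y.
f_3 = 9*x + 3*y**2 + 3*y, LT = x.

S(f_1,f_2): lcm = x*y. S = -21/11*x + 1/11*y**2 + 34/11*y.
  leading term x: subtract (-7/33)·f_3 from -21/11*x + 1/11*y**2 + 34/11*y → 8/11*y**2 + 41/11*y
  leading term y**2: no divisor's leading term divides it; move 8/11*y**2 to the remainder.
  leading term y: no divisor's leading term divides it; move 41/11*y to the remainder.
  remainder 8/11*y**2 + 41/11*y ≠ 0; add h_4 = 8/11*y**2 + 41/11*y to the basis.

S(f_1,f_3): lcm = x*y. S = -3*x - 1/3*y**3 - 1/3*y**2 + 3*y.
  leading term x: subtract (-1/3)·f_3 from -3*x - 1/3*y**3 - 1/3*y**2 + 3*y → -1/3*y**3 + 2/3*y**2 + 4*y
  leading term y**3: subtract (-11/24*y)·h_4 from -1/3*y**3 + 2/3*y**2 + 4*y → 19/8*y**2 + 4*y
  leading term y**2: subtract (209/64)·h_4 from 19/8*y**2 + 4*y → -523/64*y
  leading term y: no divisor's leading term divides it; move -523/64*y to the remainder.
  remainder -523/64*y ≠ 0; add h_5 = -523/64*y to the basis.

The other S-polynomials (S(f_2,f_3), S(f_1,h_4), S(f_2,h_4), S(f_3,h_4), S(f_1,h_5), S(f_2,h_5), S(f_3,h_5), S(h_4,h_5)) all reduce to 0 modulo the current basis, so we have a Gröbner basis.
Inter-reduce: drop elements whose leading term is divisible by another's, tail-reduce, and make monic.
Reduced Gröbner basis: {x, y}.

Since the basis is lex-ordered, y is univariate in y. Its roots are {0}. Back-substituting each root into the other basis elements fixes the other coordinates.
  y = 0: the earlier basis element becomes x = 0, giving x = 0 — point (0, 0).
Check: every point annihilates each of the original generators.
This is the nonlinear analogue of row-reducing a linear system.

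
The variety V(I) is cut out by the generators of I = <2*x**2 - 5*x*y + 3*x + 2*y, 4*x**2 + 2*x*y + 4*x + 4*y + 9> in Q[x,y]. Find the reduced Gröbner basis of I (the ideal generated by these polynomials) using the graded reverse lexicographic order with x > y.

G = {x**2 + 13/12*x + y + 15/8, x*y - 1/6*x + 3/4, y**2 - 3/4*x + 41/24*y - 9/8}

f_1 = 2*x**2 - 5*x*y + 3*x + 2*y, LT = x**2.
f_2 = 4*x**2 + 2*x*y + 4*x + 4*y + 9, LT = x**2.

S(f_1,f_2): lcm = x**2. S = -3*x*y + 1/2*x - 9/4.
  leading term x*y: no divisor's leading term divides it; move -3*x*y to the remainder.
  leading term x: no divisor's leading term divides it; move 1/2*x to the remainder.
  leading term 1: no divisor's leading term divides it; move -9/4 to the remainder.
  remainder -3*x*y + 1/2*x - 9/4 ≠ 0; add g_3 = -3*x*y + 1/2*x - 9/4 to the basis.

S(f_1,g_3): lcm = x**2*y. S = -5/2*x*y**2 + 1/6*x**2 + 3/2*x*y + y**2 - 3/4*x.
  leading term x*y**2: subtract (5/6*y)·g_3 from -5/2*x*y**2 + 1/6*x**2 + 3/2*x*y + y**2 - 3/4*x → 1/6*x**2 + 13/12*x*y + y**2 - 3/4*x + 15/8*y
  leading term x**2: subtract (1/12)·f_1 from 1/6*x**2 + 13/12*x*y + y**2 - 3/4*x + 15/8*y → 3/2*x*y + y**2 - x + 41/24*y
  leading term x*y: subtract (-1/2)·g_3 from 3/2*x*y + y**2 - x + 41/24*y → y**2 - 3/4*x + 41/24*y - 9/8
  leading term y**2: no divisor's leading term divides it; move y**2 to the remainder.
  leading term x: no divisor's leading term divides it; move -3/4*x to the remainder.
  leading term y: no divisor's leading term divides it; move 41/24*y to the remainder.
  leading term 1: no divisor's leading term divides it; move -9/8 to the remainder.
  remainder y**2 - 3/4*x + 41/24*y - 9/8 ≠ 0; add g_4 = y**2 - 3/4*x + 41/24*y - 9/8 to the basis.

The other S-polynomials (S(f_2,g_3), S(f_1,g_4), S(f_2,g_4), S(g_3,g_4)) all reduce to 0 modulo the current basis, so we have a Gröbner basis.
Inter-reduce: drop elements whose leading term is divisible by another's, tail-reduce, and make monic.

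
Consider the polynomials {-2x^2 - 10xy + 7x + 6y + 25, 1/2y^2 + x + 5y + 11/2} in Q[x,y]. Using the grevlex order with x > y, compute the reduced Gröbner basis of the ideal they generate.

Buchberger's algorithm terminates because the ascending chain of leading-term ideals stabilizes.

f_1 = -2x^2 - 10xy + 7x + 6y + 25, LT = x^2.
f_2 = 1/2y^2 + x + 5y + 11/2, LT = y^2.

The S-polynomials (S(f_1,f_2)) all reduce to 0 modulo the current basis, so we have a Gröbner basis.

G = {x^2 + 5xy - 7/2x - 3y - 25/2, y^2 + 2x + 10y + 11}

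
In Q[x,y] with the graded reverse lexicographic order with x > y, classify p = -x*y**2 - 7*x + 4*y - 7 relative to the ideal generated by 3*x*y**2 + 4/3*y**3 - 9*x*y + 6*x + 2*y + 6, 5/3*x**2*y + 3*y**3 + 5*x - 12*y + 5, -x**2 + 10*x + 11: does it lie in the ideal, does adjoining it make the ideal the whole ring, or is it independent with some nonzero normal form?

-x*y**2 - 7*x + 4*y - 7 lies in I (it reduces to 0).

First compute the reduced Gröbner basis of I by Buchberger's algorithm.
f_1 = 3*x*y**2 + 4/3*y**3 - 9*x*y + 6*x + 2*y + 6, LT = x*y**2.
f_2 = 5/3*x**2*y + 3*y**3 + 5*x - 12*y + 5, LT = x**2*y.
f_3 = -x**2 + 10*x + 11, LT = x**2.

S(f_1,f_2): lcm = x**2*y**2. S = 4/9*x*y**3 - 9/5*y**4 - 3*x**2*y + 2*x**2 - 7/3*x*y + 36/5*y**2 + 2*x - 3*y.
  reduce S modulo (f_1, f_2, f_3):
  remainder -809/405*y**4 + 649/135*y**3 + 7/9*x*y + 932/135*y**2 + 85/3*x - 1187/45*y + 85/3 ≠ 0; add h_4 = -809/405*y**4 + 649/135*y**3 + 7/9*x*y + 932/135*y**2 + 85/3*x - 1187/45*y + 85/3 to the basis.

S(f_1,f_3): lcm = x**2*y**2. S = 4/9*x*y**3 - 3*x**2*y + 10*x*y**2 + 2*x**2 + 2/3*x*y + 11*y**2 + 2*x.
  reduce S modulo (f_1, f_2, f_3, h_4):
  remainder -4093/36405*y**3 + 27264/809*x*y + 8107/809*y**2 + 4475/809*x - 332936/12135*y + 4475/809 ≠ 0; add h_5 = -4093/36405*y**3 + 27264/809*x*y + 8107/809*y**2 + 4475/809*x - 332936/12135*y + 4475/809 to the basis.

S(f_2,f_3): lcm = x**2*y. S = 9/5*y**3 + 10*x*y + 3*x + 19/5*y + 3.
  reduce S modulo (f_1, f_2, f_3, h_4, h_5):
  remainder 2249314/4093*x*y + 656667/4093*y**2 + 374754/4093*x - 1782301/4093*y + 374754/4093 ≠ 0; add h_6 = 2249314/4093*x*y + 656667/4093*y**2 + 374754/4093*x - 1782301/4093*y + 374754/4093 to the basis.

S(f_1,h_4): lcm = x*y**4. S = 4/9*y**5 - 480/809*x*y**3 + 315/809*x**2*y + 4414/809*x*y**2 + 2/3*y**3 + 11475/809*x**2 - 10683/809*x*y + 2*y**2 + 11475/809*x.
  reduce S modulo (f_1, f_2, f_3, h_4, h_5, h_6):
  remainder 7544318589/1819695026*y**2 + 148114215846/909847513*x - 44373366297/1819695026*y + 148114215846/909847513 ≠ 0; add h_7 = 7544318589/1819695026*y**2 + 148114215846/909847513*x - 44373366297/1819695026*y + 148114215846/909847513 to the basis.

S(f_2,h_4): lcm = x**2*y**4. S = 9/5*y**6 + 1947/809*x**2*y**3 + 315/809*x**3*y + 2796/809*x**2*y**2 + 3*x*y**3 - 36/5*y**4 + 11475/809*x**3 - 10683/809*x**2*y + 3*y**3 + 11475/809*x**2.
  reduce S modulo (f_1, f_2, f_3, h_4, h_5, h_6, h_7):
  remainder 596351129306913/226050138463*x - 10319484117690/226050138463*y + 596351129306913/226050138463 ≠ 0; add h_8 = 596351129306913/226050138463*x - 10319484117690/226050138463*y + 596351129306913/226050138463 to the basis.

S(f_1,h_5): lcm = x*y**3. S = 4/9*y**4 + 1226880/4093*x**2*y + 352536/4093*x*y**2 + 201375/4093*x**2 - 990622/4093*x*y + 2/3*y**2 + 201375/4093*x + 2*y.
  reduce S modulo (f_1, f_2, f_3, h_4, h_5, h_6, h_7, h_8):
  remainder 3297310392959338320/3348237547672421*y ≠ 0; add h_9 = 3297310392959338320/3348237547672421*y to the basis.

The other S-polynomials (S(f_3,h_4), S(f_2,h_5), S(f_3,h_5), S(h_4,h_5), S(f_1,h_6), S(f_2,h_6), S(f_3,h_6), S(h_4,h_6), S(h_5,h_6), S(f_1,h_7), S(f_2,h_7), S(f_3,h_7), S(h_4,h_7), S(h_5,h_7), S(h_6,h_7), S(f_1,h_8), S(f_2,h_8), S(f_3,h_8), S(h_4,h_8), S(h_5,h_8), S(h_6,h_8), S(h_7,h_8), S(f_1,h_9), S(f_2,h_9), S(f_3,h_9), S(h_4,h_9), S(h_5,h_9), S(h_6,h_9), S(h_7,h_9), S(h_8,h_9)) all reduce to 0 modulo the current basis, so we have a Gröbner basis.
Inter-reduce: drop elements whose leading term is divisible by another's, tail-reduce, and make monic.
Reduced Gröbner basis: {x + 1, y}.
Label its elements g_1 = x + 1, g_2 = y.

Reduce p = -x*y**2 - 7*x + 4*y - 7 modulo G:
  leading term x*y**2: subtract (-y**2)·g_1 from -x*y**2 - 7*x + 4*y - 7 → y**2 - 7*x + 4*y - 7
  leading term y**2: subtract (y)·g_2 from y**2 - 7*x + 4*y - 7 → -7*x + 4*y - 7
  leading term x: subtract (-7)·g_1 from -7*x + 4*y - 7 → 4*y
  leading term y: subtract (4)·g_2 from 4*y → 0
  normal form = 0.
Since the normal form is 0, p ∈ I.

Ideal membership is decidable via reduction modulo a Gröbner basis.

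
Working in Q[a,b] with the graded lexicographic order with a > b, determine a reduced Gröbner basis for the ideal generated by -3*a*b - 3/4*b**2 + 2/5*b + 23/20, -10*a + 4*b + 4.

G = {b**2 + 16/39*b - 23/39, a - 2/5*b - 2/5}

Buchberger's algorithm terminates because the ascending chain of leading-term ideals stabilizes.

f_1 = -3*a*b - 3/4*b**2 + 2/5*b + 23/20, LT = a*b.
f_2 = -10*a + 4*b + 4, LT = a.

S(f_1,f_2): lcm = a*b. S = 13/20*b**2 + 4/15*b - 23/60.
  leading term b**2: no divisor's leading term divides it; move 13/20*b**2 to the remainder.
  leading term b: no divisor's leading term divides it; move 4/15*b to the remainder.
  leading term 1: no divisor's leading term divides it; move -23/60 to the remainder.
  remainder 13/20*b**2 + 4/15*b - 23/60 ≠ 0; add g_3 = 13/20*b**2 + 4/15*b - 23/60 to the basis.

S(f_1,g_3): lcm = a*b**2. S = 1/4*b**3 - 16/39*a*b - 2/15*b**2 + 23/39*a - 23/60*b.
  leading term b**3: subtract (5/13*b)·g_3 from 1/4*b**3 - 16/39*a*b - 2/15*b**2 + 23/39*a - 23/60*b → -16/39*a*b - 46/195*b**2 + 23/39*a - 46/195*b
  leading term a*b: subtract (16/117)·f_1 from -16/39*a*b - 46/195*b**2 + 23/39*a - 46/195*b → -2/15*b**2 + 23/39*a - 34/117*b - 92/585
  leading term b**2: subtract (-8/39)·g_3 from -2/15*b**2 + 23/39*a - 34/117*b - 92/585 → 23/39*a - 46/195*b - 46/195
  leading term a: subtract (-23/390)·f_2 from 23/39*a - 46/195*b - 46/195 → 0
  remainder 0.

S(f_2,g_3): leading monomials are coprime, so the S-polynomial reduces to 0 (Buchberger's first criterion).
Every S-polynomial of the final basis reduces to 0, so we have a Gröbner basis.
Inter-reduce: drop elements whose leading term is divisible by another's, tail-reduce, and make monic.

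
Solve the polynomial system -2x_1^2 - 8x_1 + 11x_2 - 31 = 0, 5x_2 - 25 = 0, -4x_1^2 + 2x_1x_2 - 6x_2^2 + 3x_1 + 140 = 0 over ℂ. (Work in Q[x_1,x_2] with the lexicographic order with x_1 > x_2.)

Compute a lex Gröbner basis by Buchberger's algorithm.
f_1 = -2x_1^2 - 8x_1 + 11x_2 - 31, LT = x_1^2.
f_2 = 5x_2 - 25, LT = x_2.
f_3 = -4x_1^2 + 2x_1x_2 + 3x_1 - 6x_2^2 + 140, LT = x_1^2.

S(f_1,f_3): lcm = x_1^2. S = 1/2x_1x_2 + 19/4x_1 - 3/2x_2^2 - 11/2x_2 + 101/2.
  reduce S modulo (f_1, f_2, f_3):
  remainder 29/4x_1 - 29/2 ≠ 0; add h_4 = 29/4x_1 - 29/2 to the basis.

The other S-polynomials (S(f_1,f_2), S(f_2,f_3), S(f_1,h_4), S(f_2,h_4), S(f_3,h_4)) all reduce to 0 modulo the current basis, so we have a Gröbner basis.
Inter-reduce: drop elements whose leading term is divisible by another's, tail-reduce, and make monic.
Reduced Gröbner basis: {x_1 - 2, x_2 - 5}.

Since the basis is lex-ordered, x_2 - 5 is univariate in x_2. Its roots are {5}. Back-substituting each root into the other basis elements fixes the other coordinates.
  x_2 = 5: the earlier basis element becomes x_1 - 2 = 0, giving x_1 = 2 — point (2, 5).

{(2, 5)}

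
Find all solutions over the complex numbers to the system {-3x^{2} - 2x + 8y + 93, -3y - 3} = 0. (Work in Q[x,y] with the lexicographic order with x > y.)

Compute a lex Gröbner basis by Buchberger's algorithm.
f_1 = -3x^{2} - 2x + 8y + 93, LT = x^{2}.
f_2 = -3y - 3, LT = y.

S(f_1,f_2): leading monomials are coprime, so the S-polynomial reduces to 0 (Buchberger's first criterion).
Every S-polynomial of the final basis reduces to 0, so we have a Gröbner basis.
Inter-reduce: drop elements whose leading term is divisible by another's, tail-reduce, and make monic.
Reduced Gröbner basis: {x^{2} + \tfrac{2}{3}x - \tfrac{85}{3}, y + 1}.

The lex basis is triangular: the last element involves only y. Solving y + 1 = 0 gives y ∈ {-1}; substituting each value into the earlier elements determines the remaining variables.
  y = -1: the earlier basis element becomes x^{2} + \tfrac{2}{3}x - \tfrac{85}{3} = 0, giving x = -17/3, 5 — points (-17/3, -1), (5, -1).
Substituting each solution back into the original system confirms all equations vanish.

{(-17/3, -1), (5, -1)}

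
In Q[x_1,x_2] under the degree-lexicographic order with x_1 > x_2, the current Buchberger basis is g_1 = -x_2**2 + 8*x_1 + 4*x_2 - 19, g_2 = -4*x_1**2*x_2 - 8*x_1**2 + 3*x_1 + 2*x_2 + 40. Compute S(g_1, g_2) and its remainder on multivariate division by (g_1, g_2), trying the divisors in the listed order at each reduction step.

lcm(LM(g_1), LM(g_2)) = x_1**2*x_2**2.
S = (lcm/LT(g_1))·g_1 − (lcm/LT(g_2))·g_2 = -8*x_1**3 - 6*x_1**2*x_2 + 19*x_1**2 + 3/4*x_1*x_2 + 1/2*x_2**2 + 10*x_2.
Reduce S modulo (g_1, g_2) in that order:
  leading term x_1**3: no divisor's leading term divides it; move -8*x_1**3 to the remainder.
  leading term x_1**2*x_2: subtract (3/2)·g_2 from -6*x_1**2*x_2 + 19*x_1**2 + 3/4*x_1*x_2 + 1/2*x_2**2 + 10*x_2 → 31*x_1**2 + 3/4*x_1*x_2 + 1/2*x_2**2 - 9/2*x_1 + 7*x_2 - 60
  leading term x_1**2: no divisor's leading term divides it; move 31*x_1**2 to the remainder.
  leading term x_1*x_2: no divisor's leading term divides it; move 3/4*x_1*x_2 to the remainder.
  leading term x_2**2: subtract (-1/2)·g_1 from 1/2*x_2**2 - 9/2*x_1 + 7*x_2 - 60 → -1/2*x_1 + 9*x_2 - 139/2
  leading term x_1: no divisor's leading term divides it; move -1/2*x_1 to the remainder.
  leading term x_2: no divisor's leading term divides it; move 9*x_2 to the remainder.
  leading term 1: no divisor's leading term divides it; move -139/2 to the remainder.
The remainder -8*x_1**3 + 31*x_1**2 + 3/4*x_1*x_2 - 1/2*x_1 + 9*x_2 - 139/2 is nonzero, so it would be added as the next basis element.

S(g_1, g_2) = -8*x_1**3 - 6*x_1**2*x_2 + 19*x_1**2 + 3/4*x_1*x_2 + 1/2*x_2**2 + 10*x_2; remainder on division = -8*x_1**3 + 31*x_1**2 + 3/4*x_1*x_2 - 1/2*x_1 + 9*x_2 - 139/2.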